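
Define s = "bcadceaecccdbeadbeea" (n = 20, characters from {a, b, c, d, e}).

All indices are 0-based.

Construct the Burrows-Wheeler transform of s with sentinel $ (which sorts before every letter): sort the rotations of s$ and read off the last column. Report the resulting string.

rank  rotation               last
    0  $bcadceaecccdbeadbeea  a
    1  a$bcadceaecccdbeadbee  e
    2  adbeea$bcadceaecccdbe  e
    3  adceaecccdbeadbeea$bc  c
    4  aecccdbeadbeea$bcadce  e
    5  bcadceaecccdbeadbeea$  $
    6  beadbeea$bcadceaecccd  d
    7  beea$bcadceaecccdbead  d
    8  cadceaecccdbeadbeea$b  b
    9  cccdbeadbeea$bcadceae  e
   10  ccdbeadbeea$bcadceaec  c
   11  cdbeadbeea$bcadceaecc  c
   12  ceaecccdbeadbeea$bcad  d
   13  dbeadbeea$bcadceaeccc  c
   14  dbeea$bcadceaecccdbea  a
   15  dceaecccdbeadbeea$bca  a
   16  ea$bcadceaecccdbeadbe  e
   17  eadbeea$bcadceaecccdb  b
   18  eaecccdbeadbeea$bcadc  c
   19  ecccdbeadbeea$bcadcea  a
   20  eea$bcadceaecccdbeadb  b

aeece$ddbeccdcaaebcab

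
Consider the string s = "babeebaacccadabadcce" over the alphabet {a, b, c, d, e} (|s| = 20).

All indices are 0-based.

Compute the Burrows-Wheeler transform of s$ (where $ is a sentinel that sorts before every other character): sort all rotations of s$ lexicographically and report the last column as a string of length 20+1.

ebdbacbe$aaccadcaaceb

rank  rotation               last
    0  $babeebaacccadabadcce  e
    1  aacccadabadcce$babeeb  b
    2  abadcce$babeebaacccad  d
    3  abeebaacccadabadcce$b  b
    4  acccadabadcce$babeeba  a
    5  adabadcce$babeebaaccc  c
    6  adcce$babeebaacccadab  b
    7  baacccadabadcce$babee  e
    8  babeebaacccadabadcce$  $
    9  badcce$babeebaacccada  a
   10  beebaacccadabadcce$ba  a
   11  cadabadcce$babeebaacc  c
   12  ccadabadcce$babeebaac  c
   13  cccadabadcce$babeebaa  a
   14  cce$babeebaacccadabad  d
   15  ce$babeebaacccadabadc  c
   16  dabadcce$babeebaaccca  a
   17  dcce$babeebaacccadaba  a
   18  e$babeebaacccadabadcc  c
   19  ebaacccadabadcce$babe  e
   20  eebaacccadabadcce$bab  b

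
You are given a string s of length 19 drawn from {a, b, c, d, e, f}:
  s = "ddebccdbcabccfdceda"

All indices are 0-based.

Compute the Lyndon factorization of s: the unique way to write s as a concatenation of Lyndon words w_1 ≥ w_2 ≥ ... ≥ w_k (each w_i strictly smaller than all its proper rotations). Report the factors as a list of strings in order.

emit factor 1: 'dde' (i=0, period=3)
emit factor 2: 'bccd' (i=3, period=4)
emit factor 3: 'bc' (i=7, period=2)
emit factor 4: 'abccfdced' (i=9, period=9)
emit factor 5: 'a' (i=18, period=1)

["dde", "bccd", "bc", "abccfdced", "a"]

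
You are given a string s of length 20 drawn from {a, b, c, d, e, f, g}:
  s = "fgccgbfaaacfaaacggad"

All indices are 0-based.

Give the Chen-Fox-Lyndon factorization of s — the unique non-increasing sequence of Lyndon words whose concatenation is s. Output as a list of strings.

["fg", "ccg", "bf", "aaacfaaacggad"]

emit factor 1: 'fg' (i=0, period=2)
emit factor 2: 'ccg' (i=2, period=3)
emit factor 3: 'bf' (i=5, period=2)
emit factor 4: 'aaacfaaacggad' (i=7, period=13)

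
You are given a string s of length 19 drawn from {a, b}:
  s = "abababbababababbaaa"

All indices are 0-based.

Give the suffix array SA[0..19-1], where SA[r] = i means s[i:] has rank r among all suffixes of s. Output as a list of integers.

sorted suffixes:
  #0 SA[0]=18  'a'
  #1 SA[1]=17  'aa'
  #2 SA[2]=16  'aaa'
  #3 SA[3]=7  'ababababbaaa'
  #4 SA[4]=9  'abababbaaa'
  #5 SA[5]=0  'abababbababababbaaa'
  #6 SA[6]=11  'ababbaaa'
  #7 SA[7]=2  'ababbababababbaaa'
  #8 SA[8]=13  'abbaaa'
  #9 SA[9]=4  'abbababababbaaa'
  #10 SA[10]=15  'baaa'
  #11 SA[11]=6  'bababababbaaa'
  #12 SA[12]=8  'babababbaaa'
  #13 SA[13]=10  'bababbaaa'
  #14 SA[14]=1  'bababbababababbaaa'
  #15 SA[15]=12  'babbaaa'
  #16 SA[16]=3  'babbababababbaaa'
  #17 SA[17]=14  'bbaaa'
  #18 SA[18]=5  'bbababababbaaa'

[18, 17, 16, 7, 9, 0, 11, 2, 13, 4, 15, 6, 8, 10, 1, 12, 3, 14, 5]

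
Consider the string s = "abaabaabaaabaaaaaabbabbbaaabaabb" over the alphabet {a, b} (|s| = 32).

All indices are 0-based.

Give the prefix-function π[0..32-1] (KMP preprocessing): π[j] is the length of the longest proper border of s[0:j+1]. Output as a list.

π[0] = 0
j=1 s[j]='b': π[1]=0 (border '')
j=2 s[j]='a': π[2]=1 (border 'a')
j=3 s[j]='a': k: 1→0; π[3]=1 (border 'a')
j=4 s[j]='b': π[4]=2 (border 'ab')
j=5 s[j]='a': π[5]=3 (border 'aba')
j=6 s[j]='a': π[6]=4 (border 'abaa')
j=7 s[j]='b': π[7]=5 (border 'abaab')
j=8 s[j]='a': π[8]=6 (border 'abaaba')
j=9 s[j]='a': π[9]=7 (border 'abaabaa')
j=10 s[j]='a': k: 7→4→1→0; π[10]=1 (border 'a')
j=11 s[j]='b': π[11]=2 (border 'ab')
j=12 s[j]='a': π[12]=3 (border 'aba')
j=13 s[j]='a': π[13]=4 (border 'abaa')
j=14 s[j]='a': k: 4→1→0; π[14]=1 (border 'a')
j=15 s[j]='a': k: 1→0; π[15]=1 (border 'a')
j=16 s[j]='a': k: 1→0; π[16]=1 (border 'a')
j=17 s[j]='a': k: 1→0; π[17]=1 (border 'a')
j=18 s[j]='b': π[18]=2 (border 'ab')
j=19 s[j]='b': k: 2→0; π[19]=0 (border '')
j=20 s[j]='a': π[20]=1 (border 'a')
j=21 s[j]='b': π[21]=2 (border 'ab')
j=22 s[j]='b': k: 2→0; π[22]=0 (border '')
j=23 s[j]='b': π[23]=0 (border '')
j=24 s[j]='a': π[24]=1 (border 'a')
j=25 s[j]='a': k: 1→0; π[25]=1 (border 'a')
j=26 s[j]='a': k: 1→0; π[26]=1 (border 'a')
j=27 s[j]='b': π[27]=2 (border 'ab')
j=28 s[j]='a': π[28]=3 (border 'aba')
j=29 s[j]='a': π[29]=4 (border 'abaa')
j=30 s[j]='b': π[30]=5 (border 'abaab')
j=31 s[j]='b': k: 5→2→0; π[31]=0 (border '')

[0, 0, 1, 1, 2, 3, 4, 5, 6, 7, 1, 2, 3, 4, 1, 1, 1, 1, 2, 0, 1, 2, 0, 0, 1, 1, 1, 2, 3, 4, 5, 0]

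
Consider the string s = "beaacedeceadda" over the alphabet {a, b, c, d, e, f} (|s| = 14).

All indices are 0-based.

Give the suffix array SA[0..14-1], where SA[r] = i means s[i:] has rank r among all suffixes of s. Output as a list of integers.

rank | idx | suffix
   0 |  13 | a
   1 |   2 | aacedeceadda
   2 |   3 | acedeceadda
   3 |  10 | adda
   4 |   0 | beaacedeceadda
   5 |   8 | ceadda
   6 |   4 | cedeceadda
   7 |  12 | da
   8 |  11 | dda
   9 |   6 | deceadda
  10 |   1 | eaacedeceadda
  11 |   9 | eadda
  12 |   7 | eceadda
  13 |   5 | edeceadda

[13, 2, 3, 10, 0, 8, 4, 12, 11, 6, 1, 9, 7, 5]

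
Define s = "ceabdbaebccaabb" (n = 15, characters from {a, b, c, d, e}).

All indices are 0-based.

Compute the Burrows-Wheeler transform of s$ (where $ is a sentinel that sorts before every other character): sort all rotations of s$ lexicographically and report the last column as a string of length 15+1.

bcaebbdaeacb$bca

rank  rotation          last
    0  $ceabdbaebccaabb  b
    1  aabb$ceabdbaebcc  c
    2  abb$ceabdbaebcca  a
    3  abdbaebccaabb$ce  e
    4  aebccaabb$ceabdb  b
    5  b$ceabdbaebccaab  b
    6  baebccaabb$ceabd  d
    7  bb$ceabdbaebccaa  a
    8  bccaabb$ceabdbae  e
    9  bdbaebccaabb$cea  a
   10  caabb$ceabdbaebc  c
   11  ccaabb$ceabdbaeb  b
   12  ceabdbaebccaabb$  $
   13  dbaebccaabb$ceab  b
   14  eabdbaebccaabb$c  c
   15  ebccaabb$ceabdba  a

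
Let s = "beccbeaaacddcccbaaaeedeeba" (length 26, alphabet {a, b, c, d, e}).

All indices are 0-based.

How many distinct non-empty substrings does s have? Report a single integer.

319

rank→(start, suffix):
  0 → (25, 'a')
  1 → (6, 'aaacddcccbaaaeedeeba')
  2 → (16, 'aaaeedeeba')
  3 → (7, 'aacddcccbaaaeedeeba')
  4 → (17, 'aaeedeeba')
  5 → (8, 'acddcccbaaaeedeeba')
  6 → (18, 'aeedeeba')
  7 → (24, 'ba')
  8 → (15, 'baaaeedeeba')
  9 → (4, 'beaaacddcccbaaaeedeeba')
  10 → (0, 'beccbeaaacddcccbaaaeedeeba')
  11 → (14, 'cbaaaeedeeba')
  12 → (3, 'cbeaaacddcccbaaaeedeeba')
  13 → (13, 'ccbaaaeedeeba')
  14 → (2, 'ccbeaaacddcccbaaaeedeeba')
  15 → (12, 'cccbaaaeedeeba')
  16 → (9, 'cddcccbaaaeedeeba')
  17 → (11, 'dcccbaaaeedeeba')
  18 → (10, 'ddcccbaaaeedeeba')
  19 → (21, 'deeba')
  20 → (5, 'eaaacddcccbaaaeedeeba')
  21 → (23, 'eba')
  22 → (1, 'eccbeaaacddcccbaaaeedeeba')
  23 → (20, 'edeeba')
  24 → (22, 'eeba')
  25 → (19, 'eedeeba')

SA = [25, 6, 16, 7, 17, 8, 18, 24, 15, 4, 0, 14, 3, 13, 2, 12, 9, 11, 10, 21, 5, 23, 1, 20, 22, 19]
rank  pair      lcp
   1  s[25:],s[6:]  1  'a'
   2  s[6:],s[16:]  3  'aaa'
   3  s[16:],s[7:]  2  'aa'
   4  s[7:],s[17:]  2  'aa'
   5  s[17:],s[8:]  1  'a'
   6  s[8:],s[18:]  1  'a'
   7  s[18:],s[24:]  0  ''
   8  s[24:],s[15:]  2  'ba'
   9  s[15:],s[4:]  1  'b'
  10  s[4:],s[0:]  2  'be'
  11  s[0:],s[14:]  0  ''
  12  s[14:],s[3:]  2  'cb'
  13  s[3:],s[13:]  1  'c'
  14  s[13:],s[2:]  3  'ccb'
  15  s[2:],s[12:]  2  'cc'
  16  s[12:],s[9:]  1  'c'
  17  s[9:],s[11:]  0  ''
  18  s[11:],s[10:]  1  'd'
  19  s[10:],s[21:]  1  'd'
  20  s[21:],s[5:]  0  ''
  21  s[5:],s[23:]  1  'e'
  22  s[23:],s[1:]  1  'e'
  23  s[1:],s[20:]  1  'e'
  24  s[20:],s[22:]  1  'e'
  25  s[22:],s[19:]  2  'ee'

n(n+1)/2 = 26·27/2 = 351
Σ LCP = 0 + 1 + 3 + 2 + 2 + 1 + 1 + 0 + 2 + 1 + 2 + 0 + 2 + 1 + 3 + 2 + 1 + 0 + 1 + 1 + 0 + 1 + 1 + 1 + 1 + 2 = 32
distinct = 351 − 32 = 319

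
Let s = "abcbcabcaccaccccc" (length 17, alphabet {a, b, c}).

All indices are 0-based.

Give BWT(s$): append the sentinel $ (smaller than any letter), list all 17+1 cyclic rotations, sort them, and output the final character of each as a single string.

rank  rotation            last
    0  $abcbcabcaccaccccc  c
    1  abcaccaccccc$abcbc  c
    2  abcbcabcaccaccccc$  $
    3  accaccccc$abcbcabc  c
    4  accccc$abcbcabcacc  c
    5  bcabcaccaccccc$abc  c
    6  bcaccaccccc$abcbca  a
    7  bcbcabcaccaccccc$a  a
    8  c$abcbcabcaccacccc  c
    9  cabcaccaccccc$abcb  b
   10  caccaccccc$abcbcab  b
   11  caccccc$abcbcabcac  c
   12  cbcabcaccaccccc$ab  b
   13  cc$abcbcabcaccaccc  c
   14  ccaccccc$abcbcabca  a
   15  ccc$abcbcabcaccacc  c
   16  cccc$abcbcabcaccac  c
   17  ccccc$abcbcabcacca  a

cc$cccaacbbcbcacca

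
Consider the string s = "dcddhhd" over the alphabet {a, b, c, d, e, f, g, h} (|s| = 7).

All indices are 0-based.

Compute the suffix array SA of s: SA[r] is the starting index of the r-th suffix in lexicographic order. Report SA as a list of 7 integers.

[1, 6, 0, 2, 3, 5, 4]

rank | idx | suffix
   0 |   1 | cddhhd
   1 |   6 | d
   2 |   0 | dcddhhd
   3 |   2 | ddhhd
   4 |   3 | dhhd
   5 |   5 | hd
   6 |   4 | hhd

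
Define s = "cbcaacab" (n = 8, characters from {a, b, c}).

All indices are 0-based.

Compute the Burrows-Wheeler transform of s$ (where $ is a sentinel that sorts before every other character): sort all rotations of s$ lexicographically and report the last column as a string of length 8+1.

bccaacba$

rank  rotation   last
    0  $cbcaacab  b
    1  aacab$cbc  c
    2  ab$cbcaac  c
    3  acab$cbca  a
    4  b$cbcaaca  a
    5  bcaacab$c  c
    6  caacab$cb  b
    7  cab$cbcaa  a
    8  cbcaacab$  $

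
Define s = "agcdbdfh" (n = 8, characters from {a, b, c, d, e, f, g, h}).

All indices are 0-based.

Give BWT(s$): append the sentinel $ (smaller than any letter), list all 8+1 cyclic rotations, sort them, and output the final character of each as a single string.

h$dgcbdaf

rank  rotation   last
    0  $agcdbdfh  h
    1  agcdbdfh$  $
    2  bdfh$agcd  d
    3  cdbdfh$ag  g
    4  dbdfh$agc  c
    5  dfh$agcdb  b
    6  fh$agcdbd  d
    7  gcdbdfh$a  a
    8  h$agcdbdf  f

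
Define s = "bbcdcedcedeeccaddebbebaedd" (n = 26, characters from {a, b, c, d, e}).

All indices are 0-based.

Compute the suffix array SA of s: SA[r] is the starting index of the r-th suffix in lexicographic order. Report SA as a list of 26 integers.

rank→(start, suffix):
  0 → (14, 'addebbebaedd')
  1 → (22, 'aedd')
  2 → (21, 'baedd')
  3 → (0, 'bbcdcedcedeeccaddebbebaedd')
  4 → (18, 'bbebaedd')
  5 → (1, 'bcdcedcedeeccaddebbebaedd')
  6 → (19, 'bebaedd')
  7 → (13, 'caddebbebaedd')
  8 → (12, 'ccaddebbebaedd')
  9 → (2, 'cdcedcedeeccaddebbebaedd')
  10 → (4, 'cedcedeeccaddebbebaedd')
  11 → (7, 'cedeeccaddebbebaedd')
  12 → (25, 'd')
  13 → (3, 'dcedcedeeccaddebbebaedd')
  14 → (6, 'dcedeeccaddebbebaedd')
  15 → (24, 'dd')
  16 → (15, 'ddebbebaedd')
  17 → (16, 'debbebaedd')
  18 → (9, 'deeccaddebbebaedd')
  19 → (20, 'ebaedd')
  20 → (17, 'ebbebaedd')
  21 → (11, 'eccaddebbebaedd')
  22 → (5, 'edcedeeccaddebbebaedd')
  23 → (23, 'edd')
  24 → (8, 'edeeccaddebbebaedd')
  25 → (10, 'eeccaddebbebaedd')

[14, 22, 21, 0, 18, 1, 19, 13, 12, 2, 4, 7, 25, 3, 6, 24, 15, 16, 9, 20, 17, 11, 5, 23, 8, 10]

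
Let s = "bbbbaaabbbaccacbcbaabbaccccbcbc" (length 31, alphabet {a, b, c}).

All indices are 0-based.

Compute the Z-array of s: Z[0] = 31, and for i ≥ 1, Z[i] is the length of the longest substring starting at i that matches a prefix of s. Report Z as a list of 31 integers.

Z[0]=31
i=1: i≥r, start 0; Z[1]=3 extend→box=[1,4)
i=2: min(r-i=2, Z[1]=3)=2; Z[2]=2
i=3: min(r-i=1, Z[2]=2)=1; Z[3]=1
i=4: i≥r, start 0; Z[4]=0
i=5: i≥r, start 0; Z[5]=0
i=6: i≥r, start 0; Z[6]=0
i=7: i≥r, start 0; Z[7]=3 extend→box=[7,10)
i=8: min(r-i=2, Z[1]=3)=2; Z[8]=2
i=9: min(r-i=1, Z[2]=2)=1; Z[9]=1
i=10: i≥r, start 0; Z[10]=0
i=11: i≥r, start 0; Z[11]=0
i=12: i≥r, start 0; Z[12]=0
i=13: i≥r, start 0; Z[13]=0
i=14: i≥r, start 0; Z[14]=0
i=15: i≥r, start 0; Z[15]=1 extend→box=[15,16)
i=16: i≥r, start 0; Z[16]=0
i=17: i≥r, start 0; Z[17]=1 extend→box=[17,18)
i=18: i≥r, start 0; Z[18]=0
i=19: i≥r, start 0; Z[19]=0
i=20: i≥r, start 0; Z[20]=2 extend→box=[20,22)
i=21: min(r-i=1, Z[1]=3)=1; Z[21]=1
i=22: i≥r, start 0; Z[22]=0
i=23: i≥r, start 0; Z[23]=0
i=24: i≥r, start 0; Z[24]=0
i=25: i≥r, start 0; Z[25]=0
i=26: i≥r, start 0; Z[26]=0
i=27: i≥r, start 0; Z[27]=1 extend→box=[27,28)
i=28: i≥r, start 0; Z[28]=0
i=29: i≥r, start 0; Z[29]=1 extend→box=[29,30)
i=30: i≥r, start 0; Z[30]=0

[31, 3, 2, 1, 0, 0, 0, 3, 2, 1, 0, 0, 0, 0, 0, 1, 0, 1, 0, 0, 2, 1, 0, 0, 0, 0, 0, 1, 0, 1, 0]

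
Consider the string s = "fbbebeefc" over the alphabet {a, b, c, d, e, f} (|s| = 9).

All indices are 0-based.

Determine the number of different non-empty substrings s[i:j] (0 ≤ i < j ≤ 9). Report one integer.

rank→(start, suffix):
  0 → (1, 'bbebeefc')
  1 → (2, 'bebeefc')
  2 → (4, 'beefc')
  3 → (8, 'c')
  4 → (3, 'ebeefc')
  5 → (5, 'eefc')
  6 → (6, 'efc')
  7 → (0, 'fbbebeefc')
  8 → (7, 'fc')

SA = [1, 2, 4, 8, 3, 5, 6, 0, 7]
rank  pair      lcp
   1  s[1:],s[2:]  1  'b'
   2  s[2:],s[4:]  2  'be'
   3  s[4:],s[8:]  0  ''
   4  s[8:],s[3:]  0  ''
   5  s[3:],s[5:]  1  'e'
   6  s[5:],s[6:]  1  'e'
   7  s[6:],s[0:]  0  ''
   8  s[0:],s[7:]  1  'f'

n(n+1)/2 = 9·10/2 = 45
Σ LCP = 0 + 1 + 2 + 0 + 0 + 1 + 1 + 0 + 1 = 6
distinct = 45 − 6 = 39

39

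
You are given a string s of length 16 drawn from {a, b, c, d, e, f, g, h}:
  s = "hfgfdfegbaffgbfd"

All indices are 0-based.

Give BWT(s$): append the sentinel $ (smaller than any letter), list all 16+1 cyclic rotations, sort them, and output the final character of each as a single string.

dbggfffbgdafheff$

rank  rotation           last
    0  $hfgfdfegbaffgbfd  d
    1  affgbfd$hfgfdfegb  b
    2  baffgbfd$hfgfdfeg  g
    3  bfd$hfgfdfegbaffg  g
    4  d$hfgfdfegbaffgbf  f
    5  dfegbaffgbfd$hfgf  f
    6  egbaffgbfd$hfgfdf  f
    7  fd$hfgfdfegbaffgb  b
    8  fdfegbaffgbfd$hfg  g
    9  fegbaffgbfd$hfgfd  d
   10  ffgbfd$hfgfdfegba  a
   11  fgbfd$hfgfdfegbaf  f
   12  fgfdfegbaffgbfd$h  h
   13  gbaffgbfd$hfgfdfe  e
   14  gbfd$hfgfdfegbaff  f
   15  gfdfegbaffgbfd$hf  f
   16  hfgfdfegbaffgbfd$  $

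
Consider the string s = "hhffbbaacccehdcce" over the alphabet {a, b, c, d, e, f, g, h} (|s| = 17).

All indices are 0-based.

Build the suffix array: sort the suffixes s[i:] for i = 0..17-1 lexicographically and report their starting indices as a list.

[6, 7, 5, 4, 8, 14, 9, 15, 10, 13, 16, 11, 3, 2, 12, 1, 0]

rank→(start, suffix):
  0 → (6, 'aacccehdcce')
  1 → (7, 'acccehdcce')
  2 → (5, 'baacccehdcce')
  3 → (4, 'bbaacccehdcce')
  4 → (8, 'cccehdcce')
  5 → (14, 'cce')
  6 → (9, 'ccehdcce')
  7 → (15, 'ce')
  8 → (10, 'cehdcce')
  9 → (13, 'dcce')
  10 → (16, 'e')
  11 → (11, 'ehdcce')
  12 → (3, 'fbbaacccehdcce')
  13 → (2, 'ffbbaacccehdcce')
  14 → (12, 'hdcce')
  15 → (1, 'hffbbaacccehdcce')
  16 → (0, 'hhffbbaacccehdcce')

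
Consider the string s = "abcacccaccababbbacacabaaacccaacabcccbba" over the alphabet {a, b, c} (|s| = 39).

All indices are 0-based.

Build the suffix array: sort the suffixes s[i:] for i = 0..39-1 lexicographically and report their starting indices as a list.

sorted suffixes:
  #0 SA[0]=38  'a'
  #1 SA[1]=22  'aaacccaacabcccbba'
  #2 SA[2]=28  'aacabcccbba'
  #3 SA[3]=23  'aacccaacabcccbba'
  #4 SA[4]=20  'abaaacccaacabcccbba'
  #5 SA[5]=10  'ababbbacacabaaacccaacabcccbba'
  #6 SA[6]=12  'abbbacacabaaacccaacabcccbba'
  #7 SA[7]=0  'abcacccaccababbbacacabaaacccaacabcccbba'
  #8 SA[8]=31  'abcccbba'
  #9 SA[9]=18  'acabaaacccaacabcccbba'
  #10 SA[10]=29  'acabcccbba'
  #11 SA[11]=16  'acacabaaacccaacabcccbba'
  #12 SA[12]=7  'accababbbacacabaaacccaacabcccbba'
  #13 SA[13]=24  'acccaacabcccbba'
  #14 SA[14]=3  'acccaccababbbacacabaaacccaacabcccbba'
  #15 SA[15]=37  'ba'
  #16 SA[16]=21  'baaacccaacabcccbba'
  #17 SA[17]=11  'babbbacacabaaacccaacabcccbba'
  #18 SA[18]=15  'bacacabaaacccaacabcccbba'
  #19 SA[19]=36  'bba'
  #20 SA[20]=14  'bbacacabaaacccaacabcccbba'
  #21 SA[21]=13  'bbbacacabaaacccaacabcccbba'
  #22 SA[22]=1  'bcacccaccababbbacacabaaacccaacabcccbba'
  #23 SA[23]=32  'bcccbba'
  #24 SA[24]=27  'caacabcccbba'
  #25 SA[25]=19  'cabaaacccaacabcccbba'
  #26 SA[26]=9  'cababbbacacabaaacccaacabcccbba'
  #27 SA[27]=30  'cabcccbba'
  #28 SA[28]=17  'cacabaaacccaacabcccbba'
  #29 SA[29]=6  'caccababbbacacabaaacccaacabcccbba'
  #30 SA[30]=2  'cacccaccababbbacacabaaacccaacabcccbba'
  #31 SA[31]=35  'cbba'
  #32 SA[32]=26  'ccaacabcccbba'
  #33 SA[33]=8  'ccababbbacacabaaacccaacabcccbba'
  #34 SA[34]=5  'ccaccababbbacacabaaacccaacabcccbba'
  #35 SA[35]=34  'ccbba'
  #36 SA[36]=25  'cccaacabcccbba'
  #37 SA[37]=4  'cccaccababbbacacabaaacccaacabcccbba'
  #38 SA[38]=33  'cccbba'

[38, 22, 28, 23, 20, 10, 12, 0, 31, 18, 29, 16, 7, 24, 3, 37, 21, 11, 15, 36, 14, 13, 1, 32, 27, 19, 9, 30, 17, 6, 2, 35, 26, 8, 5, 34, 25, 4, 33]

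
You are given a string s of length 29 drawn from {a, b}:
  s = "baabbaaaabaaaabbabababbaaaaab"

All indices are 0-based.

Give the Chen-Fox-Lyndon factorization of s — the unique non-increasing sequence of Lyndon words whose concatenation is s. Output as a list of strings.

["b", "aabb", "aaaabaaaabbabababb", "aaaaab"]

emit factor 1: 'b' (i=0, period=1)
emit factor 2: 'aabb' (i=1, period=4)
emit factor 3: 'aaaabaaaabbabababb' (i=5, period=18)
emit factor 4: 'aaaaab' (i=23, period=6)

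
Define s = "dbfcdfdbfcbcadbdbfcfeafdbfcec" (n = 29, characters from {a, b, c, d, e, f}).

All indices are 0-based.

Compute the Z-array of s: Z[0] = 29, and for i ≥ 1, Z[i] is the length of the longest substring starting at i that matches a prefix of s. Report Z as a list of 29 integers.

[29, 0, 0, 0, 1, 0, 4, 0, 0, 0, 0, 0, 0, 2, 0, 4, 0, 0, 0, 0, 0, 0, 0, 4, 0, 0, 0, 0, 0]

Z[0]=29
i=1: fresh scan; Z[1]=0
i=2: fresh scan; Z[2]=0
i=3: fresh scan; Z[3]=0
i=4: fresh scan; Z[4]=1 grow→box=[4,5)
i=5: fresh scan; Z[5]=0
i=6: fresh scan; Z[6]=4 grow→box=[6,10)
i=7: min(r-i=3, Z[1]=0)=0; Z[7]=0
i=8: min(r-i=2, Z[2]=0)=0; Z[8]=0
i=9: min(r-i=1, Z[3]=0)=0; Z[9]=0
i=10: fresh scan; Z[10]=0
i=11: fresh scan; Z[11]=0
i=12: fresh scan; Z[12]=0
i=13: fresh scan; Z[13]=2 grow→box=[13,15)
i=14: min(r-i=1, Z[1]=0)=0; Z[14]=0
i=15: fresh scan; Z[15]=4 grow→box=[15,19)
i=16: min(r-i=3, Z[1]=0)=0; Z[16]=0
i=17: min(r-i=2, Z[2]=0)=0; Z[17]=0
i=18: min(r-i=1, Z[3]=0)=0; Z[18]=0
i=19: fresh scan; Z[19]=0
i=20: fresh scan; Z[20]=0
i=21: fresh scan; Z[21]=0
i=22: fresh scan; Z[22]=0
i=23: fresh scan; Z[23]=4 grow→box=[23,27)
i=24: min(r-i=3, Z[1]=0)=0; Z[24]=0
i=25: min(r-i=2, Z[2]=0)=0; Z[25]=0
i=26: min(r-i=1, Z[3]=0)=0; Z[26]=0
i=27: fresh scan; Z[27]=0
i=28: fresh scan; Z[28]=0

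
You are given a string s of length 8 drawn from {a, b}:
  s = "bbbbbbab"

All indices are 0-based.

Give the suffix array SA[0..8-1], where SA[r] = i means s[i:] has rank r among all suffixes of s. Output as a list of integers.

rank | idx | suffix
   0 |   6 | ab
   1 |   7 | b
   2 |   5 | bab
   3 |   4 | bbab
   4 |   3 | bbbab
   5 |   2 | bbbbab
   6 |   1 | bbbbbab
   7 |   0 | bbbbbbab

[6, 7, 5, 4, 3, 2, 1, 0]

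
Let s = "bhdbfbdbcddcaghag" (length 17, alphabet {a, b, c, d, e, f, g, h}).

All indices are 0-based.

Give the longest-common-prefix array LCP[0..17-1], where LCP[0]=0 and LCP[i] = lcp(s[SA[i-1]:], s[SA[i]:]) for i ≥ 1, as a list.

[0, 2, 0, 1, 1, 1, 0, 1, 0, 2, 1, 1, 0, 0, 1, 0, 1]

sorted suffixes:
  #0 SA[0]=15  'ag'
  #1 SA[1]=12  'aghag'
  #2 SA[2]=7  'bcddcaghag'
  #3 SA[3]=5  'bdbcddcaghag'
  #4 SA[4]=3  'bfbdbcddcaghag'
  #5 SA[5]=0  'bhdbfbdbcddcaghag'
  #6 SA[6]=11  'caghag'
  #7 SA[7]=8  'cddcaghag'
  #8 SA[8]=6  'dbcddcaghag'
  #9 SA[9]=2  'dbfbdbcddcaghag'
  #10 SA[10]=10  'dcaghag'
  #11 SA[11]=9  'ddcaghag'
  #12 SA[12]=4  'fbdbcddcaghag'
  #13 SA[13]=16  'g'
  #14 SA[14]=13  'ghag'
  #15 SA[15]=14  'hag'
  #16 SA[16]=1  'hdbfbdbcddcaghag'

SA = [15, 12, 7, 5, 3, 0, 11, 8, 6, 2, 10, 9, 4, 16, 13, 14, 1]
[i] adj suffixes → lcp
  [1] 15/12 → 2 ('ag')
  [2] 12/7 → 0 ('')
  [3] 7/5 → 1 ('b')
  [4] 5/3 → 1 ('b')
  [5] 3/0 → 1 ('b')
  [6] 0/11 → 0 ('')
  [7] 11/8 → 1 ('c')
  [8] 8/6 → 0 ('')
  [9] 6/2 → 2 ('db')
  [10] 2/10 → 1 ('d')
  [11] 10/9 → 1 ('d')
  [12] 9/4 → 0 ('')
  [13] 4/16 → 0 ('')
  [14] 16/13 → 1 ('g')
  [15] 13/14 → 0 ('')
  [16] 14/1 → 1 ('h')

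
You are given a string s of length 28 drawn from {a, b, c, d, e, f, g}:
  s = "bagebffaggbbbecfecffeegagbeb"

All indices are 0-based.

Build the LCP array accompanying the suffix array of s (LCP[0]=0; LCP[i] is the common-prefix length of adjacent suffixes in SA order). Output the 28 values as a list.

[0, 2, 2, 0, 1, 1, 2, 1, 2, 1, 0, 2, 0, 2, 1, 3, 1, 1, 0, 1, 2, 1, 2, 0, 1, 2, 1, 1]

rank→(start, suffix):
  0 → (23, 'agbeb')
  1 → (1, 'agebffaggbbbecfecffeegagbeb')
  2 → (7, 'aggbbbecfecffeegagbeb')
  3 → (27, 'b')
  4 → (0, 'bagebffaggbbbecfecffeegagbeb')
  5 → (10, 'bbbecfecffeegagbeb')
  6 → (11, 'bbecfecffeegagbeb')
  7 → (25, 'beb')
  8 → (12, 'becfecffeegagbeb')
  9 → (4, 'bffaggbbbecfecffeegagbeb')
  10 → (14, 'cfecffeegagbeb')
  11 → (17, 'cffeegagbeb')
  12 → (26, 'eb')
  13 → (3, 'ebffaggbbbecfecffeegagbeb')
  14 → (13, 'ecfecffeegagbeb')
  15 → (16, 'ecffeegagbeb')
  16 → (20, 'eegagbeb')
  17 → (21, 'egagbeb')
  18 → (6, 'faggbbbecfecffeegagbeb')
  19 → (15, 'fecffeegagbeb')
  20 → (19, 'feegagbeb')
  21 → (5, 'ffaggbbbecfecffeegagbeb')
  22 → (18, 'ffeegagbeb')
  23 → (22, 'gagbeb')
  24 → (9, 'gbbbecfecffeegagbeb')
  25 → (24, 'gbeb')
  26 → (2, 'gebffaggbbbecfecffeegagbeb')
  27 → (8, 'ggbbbecfecffeegagbeb')

SA = [23, 1, 7, 27, 0, 10, 11, 25, 12, 4, 14, 17, 26, 3, 13, 16, 20, 21, 6, 15, 19, 5, 18, 22, 9, 24, 2, 8]
rank  pair      lcp
   1  s[23:],s[1:]  2  'ag'
   2  s[1:],s[7:]  2  'ag'
   3  s[7:],s[27:]  0  ''
   4  s[27:],s[0:]  1  'b'
   5  s[0:],s[10:]  1  'b'
   6  s[10:],s[11:]  2  'bb'
   7  s[11:],s[25:]  1  'b'
   8  s[25:],s[12:]  2  'be'
   9  s[12:],s[4:]  1  'b'
  10  s[4:],s[14:]  0  ''
  11  s[14:],s[17:]  2  'cf'
  12  s[17:],s[26:]  0  ''
  13  s[26:],s[3:]  2  'eb'
  14  s[3:],s[13:]  1  'e'
  15  s[13:],s[16:]  3  'ecf'
  16  s[16:],s[20:]  1  'e'
  17  s[20:],s[21:]  1  'e'
  18  s[21:],s[6:]  0  ''
  19  s[6:],s[15:]  1  'f'
  20  s[15:],s[19:]  2  'fe'
  21  s[19:],s[5:]  1  'f'
  22  s[5:],s[18:]  2  'ff'
  23  s[18:],s[22:]  0  ''
  24  s[22:],s[9:]  1  'g'
  25  s[9:],s[24:]  2  'gb'
  26  s[24:],s[2:]  1  'g'
  27  s[2:],s[8:]  1  'g'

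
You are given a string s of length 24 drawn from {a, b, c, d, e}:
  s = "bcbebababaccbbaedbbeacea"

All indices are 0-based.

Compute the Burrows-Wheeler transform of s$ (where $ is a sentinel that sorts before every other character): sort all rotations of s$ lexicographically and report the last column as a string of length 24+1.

aebbbebeaabcd$bccbaaecbba

rank  rotation                   last
    0  $bcbebababaccbbaedbbeacea  a
    1  a$bcbebababaccbbaedbbeace  e
    2  ababaccbbaedbbeacea$bcbeb  b
    3  abaccbbaedbbeacea$bcbebab  b
    4  accbbaedbbeacea$bcbebabab  b
    5  acea$bcbebababaccbbaedbbe  e
    6  aedbbeacea$bcbebababaccbb  b
    7  bababaccbbaedbbeacea$bcbe  e
    8  babaccbbaedbbeacea$bcbeba  a
    9  baccbbaedbbeacea$bcbebaba  a
   10  baedbbeacea$bcbebababaccb  b
   11  bbaedbbeacea$bcbebababacc  c
   12  bbeacea$bcbebababaccbbaed  d
   13  bcbebababaccbbaedbbeacea$  $
   14  beacea$bcbebababaccbbaedb  b
   15  bebababaccbbaedbbeacea$bc  c
   16  cbbaedbbeacea$bcbebababac  c
   17  cbebababaccbbaedbbeacea$b  b
   18  ccbbaedbbeacea$bcbebababa  a
   19  cea$bcbebababaccbbaedbbea  a
   20  dbbeacea$bcbebababaccbbae  e
   21  ea$bcbebababaccbbaedbbeac  c
   22  eacea$bcbebababaccbbaedbb  b
   23  ebababaccbbaedbbeacea$bcb  b
   24  edbbeacea$bcbebababaccbba  a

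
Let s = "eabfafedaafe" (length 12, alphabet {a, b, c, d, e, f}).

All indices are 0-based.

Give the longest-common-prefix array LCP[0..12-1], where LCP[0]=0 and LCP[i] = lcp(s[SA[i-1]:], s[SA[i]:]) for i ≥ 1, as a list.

sorted suffixes:
  #0 SA[0]=8  'aafe'
  #1 SA[1]=1  'abfafedaafe'
  #2 SA[2]=9  'afe'
  #3 SA[3]=4  'afedaafe'
  #4 SA[4]=2  'bfafedaafe'
  #5 SA[5]=7  'daafe'
  #6 SA[6]=11  'e'
  #7 SA[7]=0  'eabfafedaafe'
  #8 SA[8]=6  'edaafe'
  #9 SA[9]=3  'fafedaafe'
  #10 SA[10]=10  'fe'
  #11 SA[11]=5  'fedaafe'

SA = [8, 1, 9, 4, 2, 7, 11, 0, 6, 3, 10, 5]
i: (SA[i-1],SA[i]) lcp shared
  1: (8,1) 1 'a'
  2: (1,9) 1 'a'
  3: (9,4) 3 'afe'
  4: (4,2) 0 ''
  5: (2,7) 0 ''
  6: (7,11) 0 ''
  7: (11,0) 1 'e'
  8: (0,6) 1 'e'
  9: (6,3) 0 ''
  10: (3,10) 1 'f'
  11: (10,5) 2 'fe'

[0, 1, 1, 3, 0, 0, 0, 1, 1, 0, 1, 2]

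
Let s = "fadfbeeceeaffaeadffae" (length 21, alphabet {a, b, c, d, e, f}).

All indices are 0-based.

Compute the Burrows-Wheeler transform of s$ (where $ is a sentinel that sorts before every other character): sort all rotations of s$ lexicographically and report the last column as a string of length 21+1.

rank  rotation                last
    0  $fadfbeeceeaffaeadffae  e
    1  adfbeeceeaffaeadffae$f  f
    2  adffae$fadfbeeceeaffae  e
    3  ae$fadfbeeceeaffaeadff  f
    4  aeadffae$fadfbeeceeaff  f
    5  affaeadffae$fadfbeecee  e
    6  beeceeaffaeadffae$fadf  f
    7  ceeaffaeadffae$fadfbee  e
    8  dfbeeceeaffaeadffae$fa  a
    9  dffae$fadfbeeceeaffaea  a
   10  e$fadfbeeceeaffaeadffa  a
   11  eadffae$fadfbeeceeaffa  a
   12  eaffaeadffae$fadfbeece  e
   13  eceeaffaeadffae$fadfbe  e
   14  eeaffaeadffae$fadfbeec  c
   15  eeceeaffaeadffae$fadfb  b
   16  fadfbeeceeaffaeadffae$  $
   17  fae$fadfbeeceeaffaeadf  f
   18  faeadffae$fadfbeeceeaf  f
   19  fbeeceeaffaeadffae$fad  d
   20  ffae$fadfbeeceeaffaead  d
   21  ffaeadffae$fadfbeeceea  a

efeffefeaaaaeecb$ffdda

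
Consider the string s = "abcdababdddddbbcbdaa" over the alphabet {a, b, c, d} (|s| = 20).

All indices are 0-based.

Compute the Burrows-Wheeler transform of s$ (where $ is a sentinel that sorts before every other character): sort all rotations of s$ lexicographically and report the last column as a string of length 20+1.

aadd$badbacabbbcddddb

rank  rotation               last
    0  $abcdababdddddbbcbdaa  a
    1  a$abcdababdddddbbcbda  a
    2  aa$abcdababdddddbbcbd  d
    3  ababdddddbbcbdaa$abcd  d
    4  abcdababdddddbbcbdaa$  $
    5  abdddddbbcbdaa$abcdab  b
    6  babdddddbbcbdaa$abcda  a
    7  bbcbdaa$abcdababddddd  d
    8  bcbdaa$abcdababdddddb  b
    9  bcdababdddddbbcbdaa$a  a
   10  bdaa$abcdababdddddbbc  c
   11  bdddddbbcbdaa$abcdaba  a
   12  cbdaa$abcdababdddddbb  b
   13  cdababdddddbbcbdaa$ab  b
   14  daa$abcdababdddddbbcb  b
   15  dababdddddbbcbdaa$abc  c
   16  dbbcbdaa$abcdababdddd  d
   17  ddbbcbdaa$abcdababddd  d
   18  dddbbcbdaa$abcdababdd  d
   19  ddddbbcbdaa$abcdababd  d
   20  dddddbbcbdaa$abcdabab  b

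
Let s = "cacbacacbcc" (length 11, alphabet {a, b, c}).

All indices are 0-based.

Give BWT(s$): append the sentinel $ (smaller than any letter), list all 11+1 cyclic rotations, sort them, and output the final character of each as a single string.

cbccccc$aaab

rank  rotation      last
    0  $cacbacacbcc  c
    1  acacbcc$cacb  b
    2  acbacacbcc$c  c
    3  acbcc$cacbac  c
    4  bacacbcc$cac  c
    5  bcc$cacbacac  c
    6  c$cacbacacbc  c
    7  cacbacacbcc$  $
    8  cacbcc$cacba  a
    9  cbacacbcc$ca  a
   10  cbcc$cacbaca  a
   11  cc$cacbacacb  b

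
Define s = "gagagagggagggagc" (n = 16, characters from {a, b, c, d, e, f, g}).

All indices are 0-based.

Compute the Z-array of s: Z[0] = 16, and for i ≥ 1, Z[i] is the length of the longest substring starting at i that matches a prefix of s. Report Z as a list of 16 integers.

Z[0]=16
i=1: i≥r, start 0; Z[1]=0
i=2: i≥r, start 0; Z[2]=5 extend→box=[2,7)
i=3: min(r-i=4, Z[1]=0)=0; Z[3]=0
i=4: min(r-i=3, Z[2]=5)=3; Z[4]=3
i=5: min(r-i=2, Z[3]=0)=0; Z[5]=0
i=6: min(r-i=1, Z[4]=3)=1; Z[6]=1
i=7: i≥r, start 0; Z[7]=1 extend→box=[7,8)
i=8: i≥r, start 0; Z[8]=3 extend→box=[8,11)
i=9: min(r-i=2, Z[1]=0)=0; Z[9]=0
i=10: min(r-i=1, Z[2]=5)=1; Z[10]=1
i=11: i≥r, start 0; Z[11]=1 extend→box=[11,12)
i=12: i≥r, start 0; Z[12]=3 extend→box=[12,15)
i=13: min(r-i=2, Z[1]=0)=0; Z[13]=0
i=14: min(r-i=1, Z[2]=5)=1; Z[14]=1
i=15: i≥r, start 0; Z[15]=0

[16, 0, 5, 0, 3, 0, 1, 1, 3, 0, 1, 1, 3, 0, 1, 0]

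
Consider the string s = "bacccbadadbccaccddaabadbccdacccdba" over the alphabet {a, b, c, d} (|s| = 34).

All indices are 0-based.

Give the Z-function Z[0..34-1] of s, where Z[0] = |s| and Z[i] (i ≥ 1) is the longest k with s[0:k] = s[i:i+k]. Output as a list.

[34, 0, 0, 0, 0, 2, 0, 0, 0, 0, 1, 0, 0, 0, 0, 0, 0, 0, 0, 0, 2, 0, 0, 1, 0, 0, 0, 0, 0, 0, 0, 0, 2, 0]

Z[0]=34
i=1: outside box; Z[1]=0
i=2: outside box; Z[2]=0
i=3: outside box; Z[3]=0
i=4: outside box; Z[4]=0
i=5: outside box; Z[5]=2 grow→box=[5,7)
i=6: min(r-i=1, Z[1]=0)=0; Z[6]=0
i=7: outside box; Z[7]=0
i=8: outside box; Z[8]=0
i=9: outside box; Z[9]=0
i=10: outside box; Z[10]=1 grow→box=[10,11)
i=11: outside box; Z[11]=0
i=12: outside box; Z[12]=0
i=13: outside box; Z[13]=0
i=14: outside box; Z[14]=0
i=15: outside box; Z[15]=0
i=16: outside box; Z[16]=0
i=17: outside box; Z[17]=0
i=18: outside box; Z[18]=0
i=19: outside box; Z[19]=0
i=20: outside box; Z[20]=2 grow→box=[20,22)
i=21: min(r-i=1, Z[1]=0)=0; Z[21]=0
i=22: outside box; Z[22]=0
i=23: outside box; Z[23]=1 grow→box=[23,24)
i=24: outside box; Z[24]=0
i=25: outside box; Z[25]=0
i=26: outside box; Z[26]=0
i=27: outside box; Z[27]=0
i=28: outside box; Z[28]=0
i=29: outside box; Z[29]=0
i=30: outside box; Z[30]=0
i=31: outside box; Z[31]=0
i=32: outside box; Z[32]=2 grow→box=[32,34)
i=33: min(r-i=1, Z[1]=0)=0; Z[33]=0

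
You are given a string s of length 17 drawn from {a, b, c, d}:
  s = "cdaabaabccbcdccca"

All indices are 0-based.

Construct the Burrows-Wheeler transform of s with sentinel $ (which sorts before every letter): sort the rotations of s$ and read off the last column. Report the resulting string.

rank  rotation            last
    0  $cdaabaabccbcdccca  a
    1  a$cdaabaabccbcdccc  c
    2  aabaabccbcdccca$cd  d
    3  aabccbcdccca$cdaab  b
    4  abaabccbcdccca$cda  a
    5  abccbcdccca$cdaaba  a
    6  baabccbcdccca$cdaa  a
    7  bccbcdccca$cdaabaa  a
    8  bcdccca$cdaabaabcc  c
    9  ca$cdaabaabccbcdcc  c
   10  cbcdccca$cdaabaabc  c
   11  cca$cdaabaabccbcdc  c
   12  ccbcdccca$cdaabaab  b
   13  ccca$cdaabaabccbcd  d
   14  cdaabaabccbcdccca$  $
   15  cdccca$cdaabaabccb  b
   16  daabaabccbcdccca$c  c
   17  dccca$cdaabaabccbc  c

acdbaaaaccccbd$bcc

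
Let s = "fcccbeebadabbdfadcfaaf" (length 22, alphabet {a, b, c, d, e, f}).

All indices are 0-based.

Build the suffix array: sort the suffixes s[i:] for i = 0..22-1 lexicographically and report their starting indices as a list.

[19, 10, 8, 15, 20, 7, 11, 12, 4, 3, 2, 1, 17, 9, 16, 13, 6, 5, 21, 18, 14, 0]

rank | idx | suffix
   0 |  19 | aaf
   1 |  10 | abbdfadcfaaf
   2 |   8 | adabbdfadcfaaf
   3 |  15 | adcfaaf
   4 |  20 | af
   5 |   7 | badabbdfadcfaaf
   6 |  11 | bbdfadcfaaf
   7 |  12 | bdfadcfaaf
   8 |   4 | beebadabbdfadcfaaf
   9 |   3 | cbeebadabbdfadcfaaf
  10 |   2 | ccbeebadabbdfadcfaaf
  11 |   1 | cccbeebadabbdfadcfaaf
  12 |  17 | cfaaf
  13 |   9 | dabbdfadcfaaf
  14 |  16 | dcfaaf
  15 |  13 | dfadcfaaf
  16 |   6 | ebadabbdfadcfaaf
  17 |   5 | eebadabbdfadcfaaf
  18 |  21 | f
  19 |  18 | faaf
  20 |  14 | fadcfaaf
  21 |   0 | fcccbeebadabbdfadcfaaf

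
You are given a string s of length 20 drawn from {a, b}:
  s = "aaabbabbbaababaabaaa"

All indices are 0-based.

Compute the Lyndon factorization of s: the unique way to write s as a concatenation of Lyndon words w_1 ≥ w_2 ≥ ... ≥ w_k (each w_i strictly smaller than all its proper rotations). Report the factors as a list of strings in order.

["aaabbabbbaababaab", "a", "a", "a"]

emit factor 1: 'aaabbabbbaababaab' (i=0, period=17)
emit factor 2: 'a' (i=17, period=1)
emit factor 3: 'a' (i=18, period=1)
emit factor 4: 'a' (i=19, period=1)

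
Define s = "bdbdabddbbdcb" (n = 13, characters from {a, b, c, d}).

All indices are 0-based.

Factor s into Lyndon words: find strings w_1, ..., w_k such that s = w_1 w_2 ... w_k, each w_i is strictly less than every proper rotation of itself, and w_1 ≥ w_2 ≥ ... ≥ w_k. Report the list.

["bd", "bd", "abddbbdcb"]

emit factor 1: 'bd' (i=0, period=2)
emit factor 2: 'bd' (i=2, period=2)
emit factor 3: 'abddbbdcb' (i=4, period=9)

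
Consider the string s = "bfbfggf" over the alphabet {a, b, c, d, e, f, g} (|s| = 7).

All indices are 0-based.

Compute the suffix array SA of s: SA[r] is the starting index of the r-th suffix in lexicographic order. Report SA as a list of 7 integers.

rank→(start, suffix):
  0 → (0, 'bfbfggf')
  1 → (2, 'bfggf')
  2 → (6, 'f')
  3 → (1, 'fbfggf')
  4 → (3, 'fggf')
  5 → (5, 'gf')
  6 → (4, 'ggf')

[0, 2, 6, 1, 3, 5, 4]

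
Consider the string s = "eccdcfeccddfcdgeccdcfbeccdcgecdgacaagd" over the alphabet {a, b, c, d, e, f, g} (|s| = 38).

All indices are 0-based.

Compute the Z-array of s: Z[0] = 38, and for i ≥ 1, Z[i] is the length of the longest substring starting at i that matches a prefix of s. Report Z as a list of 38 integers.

[38, 0, 0, 0, 0, 0, 4, 0, 0, 0, 0, 0, 0, 0, 0, 6, 0, 0, 0, 0, 0, 0, 5, 0, 0, 0, 0, 0, 2, 0, 0, 0, 0, 0, 0, 0, 0, 0]

Z[0]=38
i=1: outside box; Z[1]=0
i=2: outside box; Z[2]=0
i=3: outside box; Z[3]=0
i=4: outside box; Z[4]=0
i=5: outside box; Z[5]=0
i=6: outside box; Z[6]=4 extend→box=[6,10)
i=7: min(r-i=3, Z[1]=0)=0; Z[7]=0
i=8: min(r-i=2, Z[2]=0)=0; Z[8]=0
i=9: min(r-i=1, Z[3]=0)=0; Z[9]=0
i=10: outside box; Z[10]=0
i=11: outside box; Z[11]=0
i=12: outside box; Z[12]=0
i=13: outside box; Z[13]=0
i=14: outside box; Z[14]=0
i=15: outside box; Z[15]=6 extend→box=[15,21)
i=16: min(r-i=5, Z[1]=0)=0; Z[16]=0
i=17: min(r-i=4, Z[2]=0)=0; Z[17]=0
i=18: min(r-i=3, Z[3]=0)=0; Z[18]=0
i=19: min(r-i=2, Z[4]=0)=0; Z[19]=0
i=20: min(r-i=1, Z[5]=0)=0; Z[20]=0
i=21: outside box; Z[21]=0
i=22: outside box; Z[22]=5 extend→box=[22,27)
i=23: min(r-i=4, Z[1]=0)=0; Z[23]=0
i=24: min(r-i=3, Z[2]=0)=0; Z[24]=0
i=25: min(r-i=2, Z[3]=0)=0; Z[25]=0
i=26: min(r-i=1, Z[4]=0)=0; Z[26]=0
i=27: outside box; Z[27]=0
i=28: outside box; Z[28]=2 extend→box=[28,30)
i=29: min(r-i=1, Z[1]=0)=0; Z[29]=0
i=30: outside box; Z[30]=0
i=31: outside box; Z[31]=0
i=32: outside box; Z[32]=0
i=33: outside box; Z[33]=0
i=34: outside box; Z[34]=0
i=35: outside box; Z[35]=0
i=36: outside box; Z[36]=0
i=37: outside box; Z[37]=0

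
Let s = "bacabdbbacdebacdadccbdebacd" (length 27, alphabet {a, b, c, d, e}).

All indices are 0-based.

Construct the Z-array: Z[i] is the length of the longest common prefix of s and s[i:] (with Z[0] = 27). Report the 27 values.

Z[0]=27
i=1: fresh scan; Z[1]=0
i=2: fresh scan; Z[2]=0
i=3: fresh scan; Z[3]=0
i=4: fresh scan; Z[4]=1 grow→box=[4,5)
i=5: fresh scan; Z[5]=0
i=6: fresh scan; Z[6]=1 grow→box=[6,7)
i=7: fresh scan; Z[7]=3 grow→box=[7,10)
i=8: min(r-i=2, Z[1]=0)=0; Z[8]=0
i=9: min(r-i=1, Z[2]=0)=0; Z[9]=0
i=10: fresh scan; Z[10]=0
i=11: fresh scan; Z[11]=0
i=12: fresh scan; Z[12]=3 grow→box=[12,15)
i=13: min(r-i=2, Z[1]=0)=0; Z[13]=0
i=14: min(r-i=1, Z[2]=0)=0; Z[14]=0
i=15: fresh scan; Z[15]=0
i=16: fresh scan; Z[16]=0
i=17: fresh scan; Z[17]=0
i=18: fresh scan; Z[18]=0
i=19: fresh scan; Z[19]=0
i=20: fresh scan; Z[20]=1 grow→box=[20,21)
i=21: fresh scan; Z[21]=0
i=22: fresh scan; Z[22]=0
i=23: fresh scan; Z[23]=3 grow→box=[23,26)
i=24: min(r-i=2, Z[1]=0)=0; Z[24]=0
i=25: min(r-i=1, Z[2]=0)=0; Z[25]=0
i=26: fresh scan; Z[26]=0

[27, 0, 0, 0, 1, 0, 1, 3, 0, 0, 0, 0, 3, 0, 0, 0, 0, 0, 0, 0, 1, 0, 0, 3, 0, 0, 0]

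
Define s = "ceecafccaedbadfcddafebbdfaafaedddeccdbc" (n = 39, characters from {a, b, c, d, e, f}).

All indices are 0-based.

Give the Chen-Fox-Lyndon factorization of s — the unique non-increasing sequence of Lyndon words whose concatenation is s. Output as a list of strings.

["cee", "c", "afcc", "aedb", "adfcddafebbdf", "aafaedddeccdbc"]

emit factor 1: 'cee' (i=0, period=3)
emit factor 2: 'c' (i=3, period=1)
emit factor 3: 'afcc' (i=4, period=4)
emit factor 4: 'aedb' (i=8, period=4)
emit factor 5: 'adfcddafebbdf' (i=12, period=13)
emit factor 6: 'aafaedddeccdbc' (i=25, period=14)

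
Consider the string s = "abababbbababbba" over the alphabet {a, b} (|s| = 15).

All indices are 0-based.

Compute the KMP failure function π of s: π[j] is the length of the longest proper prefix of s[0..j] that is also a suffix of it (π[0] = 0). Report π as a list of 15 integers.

[0, 0, 1, 2, 3, 4, 0, 0, 1, 2, 3, 4, 0, 0, 1]

π[0] = 0
j=1 s[j]='b': π[1]=0 (border '')
j=2 s[j]='a': π[2]=1 (border 'a')
j=3 s[j]='b': π[3]=2 (border 'ab')
j=4 s[j]='a': π[4]=3 (border 'aba')
j=5 s[j]='b': π[5]=4 (border 'abab')
j=6 s[j]='b': k: 4→2→0; π[6]=0 (border '')
j=7 s[j]='b': π[7]=0 (border '')
j=8 s[j]='a': π[8]=1 (border 'a')
j=9 s[j]='b': π[9]=2 (border 'ab')
j=10 s[j]='a': π[10]=3 (border 'aba')
j=11 s[j]='b': π[11]=4 (border 'abab')
j=12 s[j]='b': k: 4→2→0; π[12]=0 (border '')
j=13 s[j]='b': π[13]=0 (border '')
j=14 s[j]='a': π[14]=1 (border 'a')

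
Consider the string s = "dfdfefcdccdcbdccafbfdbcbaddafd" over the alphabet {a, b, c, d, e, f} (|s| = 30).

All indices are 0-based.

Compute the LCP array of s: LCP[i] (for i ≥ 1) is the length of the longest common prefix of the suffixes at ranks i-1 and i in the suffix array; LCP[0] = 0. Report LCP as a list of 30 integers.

[0, 1, 2, 0, 1, 1, 1, 0, 1, 2, 1, 2, 1, 3, 0, 1, 1, 1, 2, 3, 1, 1, 2, 0, 0, 1, 1, 2, 2, 1]

sorted suffixes:
  #0 SA[0]=24  'addafd'
  #1 SA[1]=16  'afbfdbcbaddafd'
  #2 SA[2]=27  'afd'
  #3 SA[3]=23  'baddafd'
  #4 SA[4]=21  'bcbaddafd'
  #5 SA[5]=12  'bdccafbfdbcbaddafd'
  #6 SA[6]=18  'bfdbcbaddafd'
  #7 SA[7]=15  'cafbfdbcbaddafd'
  #8 SA[8]=22  'cbaddafd'
  #9 SA[9]=11  'cbdccafbfdbcbaddafd'
  #10 SA[10]=14  'ccafbfdbcbaddafd'
  #11 SA[11]=8  'ccdcbdccafbfdbcbaddafd'
  #12 SA[12]=9  'cdcbdccafbfdbcbaddafd'
  #13 SA[13]=6  'cdccdcbdccafbfdbcbaddafd'
  #14 SA[14]=29  'd'
  #15 SA[15]=26  'dafd'
  #16 SA[16]=20  'dbcbaddafd'
  #17 SA[17]=10  'dcbdccafbfdbcbaddafd'
  #18 SA[18]=13  'dccafbfdbcbaddafd'
  #19 SA[19]=7  'dccdcbdccafbfdbcbaddafd'
  #20 SA[20]=25  'ddafd'
  #21 SA[21]=0  'dfdfefcdccdcbdccafbfdbcbaddafd'
  #22 SA[22]=2  'dfefcdccdcbdccafbfdbcbaddafd'
  #23 SA[23]=4  'efcdccdcbdccafbfdbcbaddafd'
  #24 SA[24]=17  'fbfdbcbaddafd'
  #25 SA[25]=5  'fcdccdcbdccafbfdbcbaddafd'
  #26 SA[26]=28  'fd'
  #27 SA[27]=19  'fdbcbaddafd'
  #28 SA[28]=1  'fdfefcdccdcbdccafbfdbcbaddafd'
  #29 SA[29]=3  'fefcdccdcbdccafbfdbcbaddafd'

SA = [24, 16, 27, 23, 21, 12, 18, 15, 22, 11, 14, 8, 9, 6, 29, 26, 20, 10, 13, 7, 25, 0, 2, 4, 17, 5, 28, 19, 1, 3]
rank  pair      lcp
   1  s[24:],s[16:]  1  'a'
   2  s[16:],s[27:]  2  'af'
   3  s[27:],s[23:]  0  ''
   4  s[23:],s[21:]  1  'b'
   5  s[21:],s[12:]  1  'b'
   6  s[12:],s[18:]  1  'b'
   7  s[18:],s[15:]  0  ''
   8  s[15:],s[22:]  1  'c'
   9  s[22:],s[11:]  2  'cb'
  10  s[11:],s[14:]  1  'c'
  11  s[14:],s[8:]  2  'cc'
  12  s[8:],s[9:]  1  'c'
  13  s[9:],s[6:]  3  'cdc'
  14  s[6:],s[29:]  0  ''
  15  s[29:],s[26:]  1  'd'
  16  s[26:],s[20:]  1  'd'
  17  s[20:],s[10:]  1  'd'
  18  s[10:],s[13:]  2  'dc'
  19  s[13:],s[7:]  3  'dcc'
  20  s[7:],s[25:]  1  'd'
  21  s[25:],s[0:]  1  'd'
  22  s[0:],s[2:]  2  'df'
  23  s[2:],s[4:]  0  ''
  24  s[4:],s[17:]  0  ''
  25  s[17:],s[5:]  1  'f'
  26  s[5:],s[28:]  1  'f'
  27  s[28:],s[19:]  2  'fd'
  28  s[19:],s[1:]  2  'fd'
  29  s[1:],s[3:]  1  'f'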